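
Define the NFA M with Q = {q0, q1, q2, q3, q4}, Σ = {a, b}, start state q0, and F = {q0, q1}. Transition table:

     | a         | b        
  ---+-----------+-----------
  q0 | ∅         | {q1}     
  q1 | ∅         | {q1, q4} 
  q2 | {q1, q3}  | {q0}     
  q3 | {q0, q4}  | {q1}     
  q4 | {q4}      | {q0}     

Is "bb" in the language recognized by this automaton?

Yes

Start in {q0}.
Read 'b': {q0} → {q1}.
Read 'b': {q1} → {q1, q4}.
The final set {q1, q4} contains the accepting state q1.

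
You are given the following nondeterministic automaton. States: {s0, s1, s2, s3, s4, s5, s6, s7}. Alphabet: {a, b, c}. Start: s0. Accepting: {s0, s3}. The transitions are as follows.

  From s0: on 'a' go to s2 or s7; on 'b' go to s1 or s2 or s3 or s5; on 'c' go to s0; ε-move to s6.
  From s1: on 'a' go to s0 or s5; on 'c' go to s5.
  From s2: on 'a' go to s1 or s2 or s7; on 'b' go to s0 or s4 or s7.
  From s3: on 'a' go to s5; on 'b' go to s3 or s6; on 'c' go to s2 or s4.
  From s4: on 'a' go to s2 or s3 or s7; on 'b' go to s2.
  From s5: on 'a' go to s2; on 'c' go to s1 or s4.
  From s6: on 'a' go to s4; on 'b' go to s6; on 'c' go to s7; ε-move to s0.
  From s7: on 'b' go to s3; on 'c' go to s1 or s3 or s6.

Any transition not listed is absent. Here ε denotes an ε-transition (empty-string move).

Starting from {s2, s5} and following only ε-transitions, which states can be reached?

Begin with {s2, s5}.
No ε-moves leave this set, so the closure equals the set itself.

{s2, s5}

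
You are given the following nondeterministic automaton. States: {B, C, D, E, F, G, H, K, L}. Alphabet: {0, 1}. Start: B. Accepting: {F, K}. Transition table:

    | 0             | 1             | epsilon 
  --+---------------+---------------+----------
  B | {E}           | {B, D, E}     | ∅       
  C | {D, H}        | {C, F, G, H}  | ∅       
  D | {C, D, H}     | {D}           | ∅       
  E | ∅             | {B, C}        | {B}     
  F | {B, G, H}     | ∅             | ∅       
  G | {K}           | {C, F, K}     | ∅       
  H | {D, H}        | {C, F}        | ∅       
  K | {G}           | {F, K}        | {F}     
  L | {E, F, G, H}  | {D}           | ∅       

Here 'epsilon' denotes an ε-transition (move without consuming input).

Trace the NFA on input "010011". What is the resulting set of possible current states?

Start in {B}.
Read '0': B→{E}; union {E}; ε-closure = {B, E}.
Read '1': B→{B, D, E}, E→{B, C}; now {B, C, D, E}.
Read '0': B→{E}, C→{D, H}, D→{C, D, H}, E→∅; union {C, D, E, H}; ε-closure = {B, C, D, E, H}.
Read '0': B→{E}, C→{D, H}, D→{C, D, H}, E→∅, H→{D, H}; union {C, D, E, H}; ε-closure = {B, C, D, E, H}.
Read '1': B→{B, D, E}, C→{C, F, G, H}, D→{D}, E→{B, C}, H→{C, F}; now {B, C, D, E, F, G, H}.
Read '1': B→{B, D, E}, C→{C, F, G, H}, D→{D}, E→{B, C}, F→∅, G→{C, F, K}, H→{C, F}; now {B, C, D, E, F, G, H, K}.

{B, C, D, E, F, G, H, K}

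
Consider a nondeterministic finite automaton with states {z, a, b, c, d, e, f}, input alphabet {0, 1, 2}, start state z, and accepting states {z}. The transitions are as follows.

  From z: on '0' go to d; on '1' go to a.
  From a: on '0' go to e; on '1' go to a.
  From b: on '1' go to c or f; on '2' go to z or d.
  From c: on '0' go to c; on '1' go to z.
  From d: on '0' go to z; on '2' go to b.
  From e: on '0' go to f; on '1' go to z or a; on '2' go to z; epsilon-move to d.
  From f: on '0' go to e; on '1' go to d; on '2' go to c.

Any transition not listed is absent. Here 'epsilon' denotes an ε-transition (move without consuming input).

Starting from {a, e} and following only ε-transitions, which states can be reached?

Begin with {a, e}.
ε-move e → d; add d.

{a, d, e}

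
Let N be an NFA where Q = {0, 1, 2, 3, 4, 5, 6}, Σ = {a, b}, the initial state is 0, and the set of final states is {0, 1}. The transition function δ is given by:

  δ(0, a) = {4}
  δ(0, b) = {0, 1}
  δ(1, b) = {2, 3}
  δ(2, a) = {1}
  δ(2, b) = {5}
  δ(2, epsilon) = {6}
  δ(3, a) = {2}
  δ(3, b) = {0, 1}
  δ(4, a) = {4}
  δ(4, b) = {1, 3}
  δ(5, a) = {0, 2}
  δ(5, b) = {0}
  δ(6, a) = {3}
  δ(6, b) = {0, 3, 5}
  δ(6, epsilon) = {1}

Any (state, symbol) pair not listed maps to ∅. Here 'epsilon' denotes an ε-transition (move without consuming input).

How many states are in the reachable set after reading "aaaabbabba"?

6

Start in {0}.
Read 'a': 0→{4}; now {4}.
Read 'a': 4→{4}; now {4}.
Read 'a': 4→{4}; now {4}.
Read 'a': 4→{4}; now {4}.
Read 'b': 4→{1, 3}; now {1, 3}.
Read 'b': 1→{2, 3}, 3→{0, 1}; union {0, 1, 2, 3}; ε-closure = {0, 1, 2, 3, 6}.
Read 'a': 0→{4}, 1→∅, 2→{1}, 3→{2}, 6→{3}; union {1, 2, 3, 4}; ε-closure = {1, 2, 3, 4, 6}.
Read 'b': 1→{2, 3}, 2→{5}, 3→{0, 1}, 4→{1, 3}, 6→{0, 3, 5}; union {0, 1, 2, 3, 5}; ε-closure = {0, 1, 2, 3, 5, 6}.
Read 'b': 0→{0, 1}, 1→{2, 3}, 2→{5}, 3→{0, 1}, 5→{0}, 6→{0, 3, 5}; union {0, 1, 2, 3, 5}; ε-closure = {0, 1, 2, 3, 5, 6}.
Read 'a': 0→{4}, 1→∅, 2→{1}, 3→{2}, 5→{0, 2}, 6→{3}; union {0, 1, 2, 3, 4}; ε-closure = {0, 1, 2, 3, 4, 6}.
That set has 6 states.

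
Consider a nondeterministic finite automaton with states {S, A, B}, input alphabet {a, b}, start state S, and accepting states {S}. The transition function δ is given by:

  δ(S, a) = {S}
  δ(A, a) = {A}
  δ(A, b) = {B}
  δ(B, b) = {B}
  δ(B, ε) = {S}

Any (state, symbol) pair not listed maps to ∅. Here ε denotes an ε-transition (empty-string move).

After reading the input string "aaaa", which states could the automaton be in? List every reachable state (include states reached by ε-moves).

Start in {S}.
Read 'a': {S} → {S}.
Read 'a': {S} → {S}.
Read 'a': {S} → {S}.
Read 'a': {S} → {S}.

{S}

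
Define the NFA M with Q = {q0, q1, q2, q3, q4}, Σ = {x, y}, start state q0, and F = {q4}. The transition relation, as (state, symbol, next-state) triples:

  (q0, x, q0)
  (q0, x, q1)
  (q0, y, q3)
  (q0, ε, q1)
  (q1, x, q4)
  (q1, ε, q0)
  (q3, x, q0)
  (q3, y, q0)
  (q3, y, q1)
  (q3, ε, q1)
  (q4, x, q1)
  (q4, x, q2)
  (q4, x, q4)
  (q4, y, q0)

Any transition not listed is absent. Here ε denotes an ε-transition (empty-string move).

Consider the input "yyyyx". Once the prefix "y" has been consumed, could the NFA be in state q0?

Yes

Start: ε-closure({q0}) = {q0, q1}.
Read 'y': {q0, q1} → {q0, q1, q3}.
State q0 is in {q0, q1, q3}.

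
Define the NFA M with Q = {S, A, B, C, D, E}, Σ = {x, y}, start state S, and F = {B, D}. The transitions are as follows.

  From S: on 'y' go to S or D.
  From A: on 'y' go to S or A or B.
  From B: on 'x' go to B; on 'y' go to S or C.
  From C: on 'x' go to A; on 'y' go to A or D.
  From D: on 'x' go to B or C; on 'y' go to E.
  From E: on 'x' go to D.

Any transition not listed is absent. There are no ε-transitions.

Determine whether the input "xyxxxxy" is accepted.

Start in {S}.
Read 'x': S→∅; now ∅.
The set is empty and remains empty for the remaining 6 symbols.
The final set ∅ contains no accepting state.

No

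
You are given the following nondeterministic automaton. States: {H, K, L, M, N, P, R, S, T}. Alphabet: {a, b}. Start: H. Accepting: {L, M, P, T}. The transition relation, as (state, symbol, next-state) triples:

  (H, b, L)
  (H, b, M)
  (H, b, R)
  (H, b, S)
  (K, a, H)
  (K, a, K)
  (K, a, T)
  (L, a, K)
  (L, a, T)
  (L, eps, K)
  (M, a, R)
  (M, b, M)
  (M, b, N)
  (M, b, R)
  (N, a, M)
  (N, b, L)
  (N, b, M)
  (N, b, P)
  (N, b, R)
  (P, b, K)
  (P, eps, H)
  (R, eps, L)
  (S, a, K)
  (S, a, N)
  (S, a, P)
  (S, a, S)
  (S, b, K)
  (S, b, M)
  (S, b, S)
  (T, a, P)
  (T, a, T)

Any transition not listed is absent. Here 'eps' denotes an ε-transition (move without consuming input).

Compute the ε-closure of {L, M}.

Begin with {L, M}.
ε-move L → K; add K.

{K, L, M}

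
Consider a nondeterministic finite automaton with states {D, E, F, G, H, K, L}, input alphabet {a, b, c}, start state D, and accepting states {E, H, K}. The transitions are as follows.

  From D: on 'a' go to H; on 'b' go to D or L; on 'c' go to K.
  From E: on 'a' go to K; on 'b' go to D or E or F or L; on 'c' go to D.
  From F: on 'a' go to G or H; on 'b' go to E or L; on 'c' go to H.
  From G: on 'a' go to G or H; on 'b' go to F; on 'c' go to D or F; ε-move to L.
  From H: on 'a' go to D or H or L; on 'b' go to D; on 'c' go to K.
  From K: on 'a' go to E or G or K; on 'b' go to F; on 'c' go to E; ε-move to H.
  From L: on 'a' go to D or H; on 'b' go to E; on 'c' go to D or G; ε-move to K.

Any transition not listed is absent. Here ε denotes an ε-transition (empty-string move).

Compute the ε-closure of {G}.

Begin with {G}.
ε-move G → L; add L.
ε-move L → K; add K.
ε-move K → H; add H.

{G, H, K, L}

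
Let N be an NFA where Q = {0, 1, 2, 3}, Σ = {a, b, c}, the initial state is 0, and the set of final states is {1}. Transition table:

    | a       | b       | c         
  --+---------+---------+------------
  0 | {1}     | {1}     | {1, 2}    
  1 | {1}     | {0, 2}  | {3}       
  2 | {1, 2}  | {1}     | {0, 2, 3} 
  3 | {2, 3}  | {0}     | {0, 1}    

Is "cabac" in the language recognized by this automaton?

Start in {0}.
Read 'c': 0→{1, 2}; now {1, 2}.
Read 'a': 1→{1}, 2→{1, 2}; now {1, 2}.
Read 'b': 1→{0, 2}, 2→{1}; now {0, 1, 2}.
Read 'a': 0→{1}, 1→{1}, 2→{1, 2}; now {1, 2}.
Read 'c': 1→{3}, 2→{0, 2, 3}; now {0, 2, 3}.
The final set {0, 2, 3} contains no accepting state.

No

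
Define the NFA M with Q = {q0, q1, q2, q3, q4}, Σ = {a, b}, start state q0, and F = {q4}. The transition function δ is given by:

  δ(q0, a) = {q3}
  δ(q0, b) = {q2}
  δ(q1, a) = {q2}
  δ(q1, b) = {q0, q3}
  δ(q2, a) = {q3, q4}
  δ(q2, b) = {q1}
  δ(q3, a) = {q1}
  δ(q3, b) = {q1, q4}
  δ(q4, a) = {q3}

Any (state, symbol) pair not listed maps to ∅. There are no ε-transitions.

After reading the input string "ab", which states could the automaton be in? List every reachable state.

Start in {q0}.
Read 'a': {q0} → {q3}.
Read 'b': {q3} → {q1, q4}.

{q1, q4}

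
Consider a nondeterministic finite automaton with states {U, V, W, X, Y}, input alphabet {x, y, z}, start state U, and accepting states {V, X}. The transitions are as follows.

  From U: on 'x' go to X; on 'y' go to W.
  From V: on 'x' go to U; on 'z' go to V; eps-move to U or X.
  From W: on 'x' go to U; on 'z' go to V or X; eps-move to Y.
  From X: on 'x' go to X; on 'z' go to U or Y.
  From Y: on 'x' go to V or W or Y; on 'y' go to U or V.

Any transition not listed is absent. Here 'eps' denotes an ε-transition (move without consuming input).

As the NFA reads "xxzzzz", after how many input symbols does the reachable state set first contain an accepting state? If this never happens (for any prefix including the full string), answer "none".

Start in {U}.
Read 'x': {U} → {X}.
None of the earlier sets intersect F, but {X} does.

1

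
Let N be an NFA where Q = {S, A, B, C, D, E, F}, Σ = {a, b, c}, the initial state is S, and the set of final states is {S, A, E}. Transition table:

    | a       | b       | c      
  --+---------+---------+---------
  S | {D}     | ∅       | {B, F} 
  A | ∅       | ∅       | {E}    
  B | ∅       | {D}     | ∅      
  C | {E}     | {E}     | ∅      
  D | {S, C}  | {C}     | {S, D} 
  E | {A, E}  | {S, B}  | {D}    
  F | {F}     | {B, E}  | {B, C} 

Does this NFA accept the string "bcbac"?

No

Start in {S}.
Read 'b': {S} → ∅.
The set is empty and remains empty for the remaining 4 symbols.
The final set ∅ contains no accepting state.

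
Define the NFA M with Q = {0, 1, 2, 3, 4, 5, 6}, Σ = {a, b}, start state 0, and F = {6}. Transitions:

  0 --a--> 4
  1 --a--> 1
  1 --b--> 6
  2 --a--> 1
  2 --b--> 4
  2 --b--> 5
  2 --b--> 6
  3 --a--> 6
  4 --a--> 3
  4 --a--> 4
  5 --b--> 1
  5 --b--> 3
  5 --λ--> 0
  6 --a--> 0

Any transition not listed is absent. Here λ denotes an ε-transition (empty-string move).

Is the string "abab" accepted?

No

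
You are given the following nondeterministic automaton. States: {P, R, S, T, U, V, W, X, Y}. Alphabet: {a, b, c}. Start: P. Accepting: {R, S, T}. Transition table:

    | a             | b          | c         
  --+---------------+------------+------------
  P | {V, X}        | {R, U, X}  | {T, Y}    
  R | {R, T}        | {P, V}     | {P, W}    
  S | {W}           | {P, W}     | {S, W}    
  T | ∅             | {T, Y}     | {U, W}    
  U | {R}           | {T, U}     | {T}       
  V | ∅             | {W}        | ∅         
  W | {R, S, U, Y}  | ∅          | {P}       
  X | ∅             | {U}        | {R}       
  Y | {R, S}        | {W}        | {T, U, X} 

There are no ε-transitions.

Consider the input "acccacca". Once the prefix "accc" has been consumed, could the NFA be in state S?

No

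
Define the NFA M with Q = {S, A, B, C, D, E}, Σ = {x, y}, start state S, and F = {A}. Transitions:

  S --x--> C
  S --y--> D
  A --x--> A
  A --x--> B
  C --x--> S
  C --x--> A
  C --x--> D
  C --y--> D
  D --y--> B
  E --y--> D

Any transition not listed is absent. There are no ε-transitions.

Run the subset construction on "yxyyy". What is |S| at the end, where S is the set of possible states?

0

Start in {S}.
Read 'y': {S} → {D}.
Read 'x': {D} → ∅.
The set is empty and remains empty for the remaining 3 symbols.
That set has 0 states.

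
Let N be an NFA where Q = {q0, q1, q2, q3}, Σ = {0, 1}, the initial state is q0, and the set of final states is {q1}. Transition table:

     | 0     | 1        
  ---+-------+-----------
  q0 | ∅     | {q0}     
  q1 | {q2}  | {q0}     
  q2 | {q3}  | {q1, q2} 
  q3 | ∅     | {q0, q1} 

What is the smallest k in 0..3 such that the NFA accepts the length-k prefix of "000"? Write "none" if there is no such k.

none

Start in {q0}.
Read '0': {q0} → ∅.
The set is empty and remains empty for the remaining 2 symbols.
No reachable set along the way intersects F.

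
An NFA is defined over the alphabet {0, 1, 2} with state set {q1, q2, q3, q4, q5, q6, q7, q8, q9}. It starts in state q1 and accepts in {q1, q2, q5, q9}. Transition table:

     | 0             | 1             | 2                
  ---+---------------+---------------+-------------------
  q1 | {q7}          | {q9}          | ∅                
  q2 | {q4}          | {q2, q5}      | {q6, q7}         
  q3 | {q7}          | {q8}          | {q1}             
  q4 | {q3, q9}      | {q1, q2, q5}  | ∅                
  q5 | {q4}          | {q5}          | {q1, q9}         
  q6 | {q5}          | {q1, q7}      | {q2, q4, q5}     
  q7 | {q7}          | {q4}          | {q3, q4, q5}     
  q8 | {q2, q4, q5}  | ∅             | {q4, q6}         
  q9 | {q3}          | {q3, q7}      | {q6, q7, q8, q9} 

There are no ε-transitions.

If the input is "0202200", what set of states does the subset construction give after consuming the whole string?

{q3, q4, q7, q9}

Start in {q1}.
Read '0': q1→{q7}; now {q7}.
Read '2': q7→{q3, q4, q5}; now {q3, q4, q5}.
Read '0': q3→{q7}, q4→{q3, q9}, q5→{q4}; now {q3, q4, q7, q9}.
Read '2': q3→{q1}, q4→∅, q7→{q3, q4, q5}, q9→{q6, q7, q8, q9}; now {q1, q3, q4, q5, q6, q7, q8, q9}.
Read '2': q1→∅, q3→{q1}, q4→∅, q5→{q1, q9}, q6→{q2, q4, q5}, q7→{q3, q4, q5}, q8→{q4, q6}, q9→{q6, q7, q8, q9}; now {q1, q2, q3, q4, q5, q6, q7, q8, q9}.
Read '0': q1→{q7}, q2→{q4}, q3→{q7}, q4→{q3, q9}, q5→{q4}, q6→{q5}, q7→{q7}, q8→{q2, q4, q5}, q9→{q3}; now {q2, q3, q4, q5, q7, q9}.
Read '0': q2→{q4}, q3→{q7}, q4→{q3, q9}, q5→{q4}, q7→{q7}, q9→{q3}; now {q3, q4, q7, q9}.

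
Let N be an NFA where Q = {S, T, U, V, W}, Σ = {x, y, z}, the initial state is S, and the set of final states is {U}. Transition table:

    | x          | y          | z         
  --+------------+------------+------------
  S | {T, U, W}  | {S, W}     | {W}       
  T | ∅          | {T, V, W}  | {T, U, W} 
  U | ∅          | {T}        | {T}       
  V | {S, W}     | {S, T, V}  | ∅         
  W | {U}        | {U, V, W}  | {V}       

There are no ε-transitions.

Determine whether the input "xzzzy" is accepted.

Yes

Start in {S}.
Read 'x': S→{T, U, W}; now {T, U, W}.
Read 'z': T→{T, U, W}, U→{T}, W→{V}; now {T, U, V, W}.
Read 'z': T→{T, U, W}, U→{T}, V→∅, W→{V}; now {T, U, V, W}.
Read 'z': T→{T, U, W}, U→{T}, V→∅, W→{V}; now {T, U, V, W}.
Read 'y': T→{T, V, W}, U→{T}, V→{S, T, V}, W→{U, V, W}; now {S, T, U, V, W}.
The final set {S, T, U, V, W} contains the accepting state U.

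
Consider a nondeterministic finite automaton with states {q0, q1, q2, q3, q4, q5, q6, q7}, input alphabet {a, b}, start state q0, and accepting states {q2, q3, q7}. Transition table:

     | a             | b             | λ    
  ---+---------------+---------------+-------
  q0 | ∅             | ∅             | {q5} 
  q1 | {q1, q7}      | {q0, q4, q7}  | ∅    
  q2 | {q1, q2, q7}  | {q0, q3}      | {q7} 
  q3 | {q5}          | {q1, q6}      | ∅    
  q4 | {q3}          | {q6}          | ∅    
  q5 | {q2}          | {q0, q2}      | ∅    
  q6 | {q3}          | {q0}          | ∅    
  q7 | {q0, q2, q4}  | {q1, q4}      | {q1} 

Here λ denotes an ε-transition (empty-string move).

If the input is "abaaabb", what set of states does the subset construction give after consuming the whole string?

Start: ε-closure({q0}) = {q0, q5}.
Read 'a': {q0, q5} → {q1, q2, q7}.
Read 'b': {q1, q2, q7} → {q0, q1, q3, q4, q5, q7}.
Read 'a': {q0, q1, q3, q4, q5, q7} → {q0, q1, q2, q3, q4, q5, q7}.
Read 'a': {q0, q1, q2, q3, q4, q5, q7} → {q0, q1, q2, q3, q4, q5, q7}.
Read 'a': {q0, q1, q2, q3, q4, q5, q7} → {q0, q1, q2, q3, q4, q5, q7}.
Read 'b': {q0, q1, q2, q3, q4, q5, q7} → {q0, q1, q2, q3, q4, q5, q6, q7}.
Read 'b': {q0, q1, q2, q3, q4, q5, q6, q7} → {q0, q1, q2, q3, q4, q5, q6, q7}.

{q0, q1, q2, q3, q4, q5, q6, q7}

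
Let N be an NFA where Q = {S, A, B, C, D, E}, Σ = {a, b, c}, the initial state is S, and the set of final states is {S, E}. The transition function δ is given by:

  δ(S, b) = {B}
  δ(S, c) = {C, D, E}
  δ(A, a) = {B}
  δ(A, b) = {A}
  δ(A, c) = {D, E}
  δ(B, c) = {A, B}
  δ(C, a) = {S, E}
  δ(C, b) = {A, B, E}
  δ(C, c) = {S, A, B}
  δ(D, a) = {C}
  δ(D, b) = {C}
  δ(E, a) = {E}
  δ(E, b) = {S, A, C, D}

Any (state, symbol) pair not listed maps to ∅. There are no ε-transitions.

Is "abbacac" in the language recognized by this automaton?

No

Start in {S}.
Read 'a': {S} → ∅.
The set is empty and remains empty for the remaining 6 symbols.
The final set ∅ contains no accepting state.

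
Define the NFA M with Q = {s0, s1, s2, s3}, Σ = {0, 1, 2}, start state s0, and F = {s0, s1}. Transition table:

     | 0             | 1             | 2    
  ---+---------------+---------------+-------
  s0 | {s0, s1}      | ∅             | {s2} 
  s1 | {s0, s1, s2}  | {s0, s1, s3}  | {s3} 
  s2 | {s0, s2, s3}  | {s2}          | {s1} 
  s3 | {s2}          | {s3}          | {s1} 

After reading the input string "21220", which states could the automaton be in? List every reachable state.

{s2}

Start in {s0}.
Read '2': {s0} → {s2}.
Read '1': {s2} → {s2}.
Read '2': {s2} → {s1}.
Read '2': {s1} → {s3}.
Read '0': {s3} → {s2}.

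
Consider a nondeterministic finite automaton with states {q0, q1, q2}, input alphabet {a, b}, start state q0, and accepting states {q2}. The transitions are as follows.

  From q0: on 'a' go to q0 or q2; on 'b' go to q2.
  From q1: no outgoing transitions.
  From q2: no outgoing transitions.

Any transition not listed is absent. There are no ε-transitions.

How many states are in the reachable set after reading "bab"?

0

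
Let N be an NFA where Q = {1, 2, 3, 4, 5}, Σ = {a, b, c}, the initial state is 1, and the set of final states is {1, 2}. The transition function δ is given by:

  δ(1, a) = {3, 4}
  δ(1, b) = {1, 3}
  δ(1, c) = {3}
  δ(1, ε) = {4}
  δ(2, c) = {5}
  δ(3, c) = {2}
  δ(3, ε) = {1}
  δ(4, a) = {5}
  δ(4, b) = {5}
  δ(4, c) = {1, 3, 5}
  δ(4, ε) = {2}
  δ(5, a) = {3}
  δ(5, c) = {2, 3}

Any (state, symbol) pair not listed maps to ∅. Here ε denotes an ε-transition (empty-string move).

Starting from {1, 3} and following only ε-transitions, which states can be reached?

Begin with {1, 3}.
ε-move 1 → 4; add 4.
ε-move 4 → 2; add 2.

{1, 2, 3, 4}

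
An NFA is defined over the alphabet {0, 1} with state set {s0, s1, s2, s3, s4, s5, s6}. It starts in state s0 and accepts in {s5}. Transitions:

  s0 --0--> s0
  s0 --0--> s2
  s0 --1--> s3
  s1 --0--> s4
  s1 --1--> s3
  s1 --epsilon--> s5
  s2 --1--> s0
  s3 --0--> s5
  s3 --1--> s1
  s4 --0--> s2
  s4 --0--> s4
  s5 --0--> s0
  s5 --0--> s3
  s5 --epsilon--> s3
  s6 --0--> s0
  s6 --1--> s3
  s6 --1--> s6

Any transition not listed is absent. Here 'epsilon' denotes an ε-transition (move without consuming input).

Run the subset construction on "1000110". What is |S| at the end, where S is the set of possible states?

4

Start in {s0}.
Read '1': {s0} → {s3}.
Read '0': {s3} → {s3, s5}.
Read '0': {s3, s5} → {s0, s3, s5}.
Read '0': {s0, s3, s5} → {s0, s2, s3, s5}.
Read '1': {s0, s2, s3, s5} → {s0, s1, s3, s5}.
Read '1': {s0, s1, s3, s5} → {s1, s3, s5}.
Read '0': {s1, s3, s5} → {s0, s3, s4, s5}.
That set has 4 states.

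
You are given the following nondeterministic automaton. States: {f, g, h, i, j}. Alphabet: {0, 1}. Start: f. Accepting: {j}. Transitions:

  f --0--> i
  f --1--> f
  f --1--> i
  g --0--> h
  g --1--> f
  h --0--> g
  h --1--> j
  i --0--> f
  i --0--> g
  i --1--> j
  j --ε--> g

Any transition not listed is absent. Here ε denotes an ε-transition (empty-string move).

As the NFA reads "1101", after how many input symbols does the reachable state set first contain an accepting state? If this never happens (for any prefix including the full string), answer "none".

Start in {f}.
Read '1': {f} → {f, i}.
Read '1': {f, i} → {f, g, i, j}.
None of the earlier sets intersect F, but {f, g, i, j} does.

2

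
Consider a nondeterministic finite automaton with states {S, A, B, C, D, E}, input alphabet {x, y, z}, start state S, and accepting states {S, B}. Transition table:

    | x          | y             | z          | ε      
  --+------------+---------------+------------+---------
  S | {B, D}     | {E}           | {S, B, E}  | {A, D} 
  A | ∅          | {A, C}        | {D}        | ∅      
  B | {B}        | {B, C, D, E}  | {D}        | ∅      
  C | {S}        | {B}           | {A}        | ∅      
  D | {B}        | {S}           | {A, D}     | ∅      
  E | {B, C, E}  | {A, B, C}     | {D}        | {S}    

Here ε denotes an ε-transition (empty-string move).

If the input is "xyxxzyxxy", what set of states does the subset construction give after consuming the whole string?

{S, A, B, C, D, E}

Start: ε-closure({S}) = {S, A, D}.
Read 'x': {S, A, D} → {B, D}.
Read 'y': {B, D} → {S, A, B, C, D, E}.
Read 'x': {S, A, B, C, D, E} → {S, A, B, C, D, E}.
Read 'x': {S, A, B, C, D, E} → {S, A, B, C, D, E}.
Read 'z': {S, A, B, C, D, E} → {S, A, B, D, E}.
Read 'y': {S, A, B, D, E} → {S, A, B, C, D, E}.
Read 'x': {S, A, B, C, D, E} → {S, A, B, C, D, E}.
Read 'x': {S, A, B, C, D, E} → {S, A, B, C, D, E}.
Read 'y': {S, A, B, C, D, E} → {S, A, B, C, D, E}.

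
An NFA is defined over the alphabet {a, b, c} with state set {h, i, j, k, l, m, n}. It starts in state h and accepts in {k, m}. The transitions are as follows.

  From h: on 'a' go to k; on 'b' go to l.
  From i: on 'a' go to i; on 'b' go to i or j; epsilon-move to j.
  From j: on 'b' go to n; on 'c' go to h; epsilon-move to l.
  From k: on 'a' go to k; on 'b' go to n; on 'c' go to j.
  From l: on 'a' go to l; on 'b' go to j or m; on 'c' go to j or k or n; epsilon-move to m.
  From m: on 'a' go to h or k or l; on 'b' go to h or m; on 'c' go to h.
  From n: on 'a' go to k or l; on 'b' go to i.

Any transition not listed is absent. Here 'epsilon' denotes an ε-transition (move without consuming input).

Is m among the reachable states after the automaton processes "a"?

No

Start in {h}.
Read 'a': {h} → {k}.
State m is not in {k}.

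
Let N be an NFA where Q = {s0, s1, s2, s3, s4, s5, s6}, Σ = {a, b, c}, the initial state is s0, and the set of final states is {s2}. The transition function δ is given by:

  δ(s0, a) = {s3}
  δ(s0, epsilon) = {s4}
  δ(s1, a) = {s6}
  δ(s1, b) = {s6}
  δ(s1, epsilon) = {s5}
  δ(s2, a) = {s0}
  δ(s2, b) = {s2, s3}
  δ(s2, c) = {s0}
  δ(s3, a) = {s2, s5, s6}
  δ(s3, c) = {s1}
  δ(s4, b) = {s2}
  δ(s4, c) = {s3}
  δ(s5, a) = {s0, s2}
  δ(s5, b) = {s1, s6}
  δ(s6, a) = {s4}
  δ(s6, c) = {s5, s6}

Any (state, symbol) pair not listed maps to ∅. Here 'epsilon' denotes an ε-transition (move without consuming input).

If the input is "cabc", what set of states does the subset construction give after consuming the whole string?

{s0, s1, s4, s5, s6}

Start: ε-closure({s0}) = {s0, s4}.
Read 'c': s0→∅, s4→{s3}; now {s3}.
Read 'a': s3→{s2, s5, s6}; now {s2, s5, s6}.
Read 'b': s2→{s2, s3}, s5→{s1, s6}, s6→∅; union {s1, s2, s3, s6}; ε-closure = {s1, s2, s3, s5, s6}.
Read 'c': s1→∅, s2→{s0}, s3→{s1}, s5→∅, s6→{s5, s6}; union {s0, s1, s5, s6}; ε-closure = {s0, s1, s4, s5, s6}.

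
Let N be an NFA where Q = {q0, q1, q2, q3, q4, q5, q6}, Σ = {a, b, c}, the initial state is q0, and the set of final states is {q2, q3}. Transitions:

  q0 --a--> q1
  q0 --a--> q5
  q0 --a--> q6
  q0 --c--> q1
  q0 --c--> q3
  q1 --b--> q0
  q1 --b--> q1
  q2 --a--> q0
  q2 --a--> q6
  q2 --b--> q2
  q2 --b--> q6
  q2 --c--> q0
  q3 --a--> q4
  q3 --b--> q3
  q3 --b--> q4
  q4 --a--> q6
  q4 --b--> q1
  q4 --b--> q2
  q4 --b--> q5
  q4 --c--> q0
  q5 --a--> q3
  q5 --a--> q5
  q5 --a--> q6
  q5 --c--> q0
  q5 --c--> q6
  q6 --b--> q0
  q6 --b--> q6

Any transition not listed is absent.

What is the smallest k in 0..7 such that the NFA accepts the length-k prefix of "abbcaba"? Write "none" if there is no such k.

Start in {q0}.
Read 'a': q0→{q1, q5, q6}; now {q1, q5, q6}.
Read 'b': q1→{q0, q1}, q5→∅, q6→{q0, q6}; now {q0, q1, q6}.
Read 'b': q0→∅, q1→{q0, q1}, q6→{q0, q6}; now {q0, q1, q6}.
Read 'c': q0→{q1, q3}, q1→∅, q6→∅; now {q1, q3}.
None of the earlier sets intersect F, but {q1, q3} does.

4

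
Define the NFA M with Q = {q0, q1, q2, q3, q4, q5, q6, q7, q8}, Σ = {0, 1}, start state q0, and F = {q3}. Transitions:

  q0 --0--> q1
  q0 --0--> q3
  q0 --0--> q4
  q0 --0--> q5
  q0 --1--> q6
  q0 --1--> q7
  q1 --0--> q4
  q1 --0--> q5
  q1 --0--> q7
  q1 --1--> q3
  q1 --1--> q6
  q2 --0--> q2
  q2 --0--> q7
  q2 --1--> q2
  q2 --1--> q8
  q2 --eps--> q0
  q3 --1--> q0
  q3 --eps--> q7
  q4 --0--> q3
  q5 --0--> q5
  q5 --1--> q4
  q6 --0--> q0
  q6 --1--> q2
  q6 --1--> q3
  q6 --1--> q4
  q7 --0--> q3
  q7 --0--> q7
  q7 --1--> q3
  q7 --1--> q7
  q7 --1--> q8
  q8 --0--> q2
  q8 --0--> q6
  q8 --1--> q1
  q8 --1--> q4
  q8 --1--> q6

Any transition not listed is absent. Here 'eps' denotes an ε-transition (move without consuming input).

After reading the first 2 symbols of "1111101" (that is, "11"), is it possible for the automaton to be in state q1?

Start in {q0}.
Read '1': {q0} → {q6, q7}.
Read '1': {q6, q7} → {q0, q2, q3, q4, q7, q8}.
State q1 is not in {q0, q2, q3, q4, q7, q8}.

No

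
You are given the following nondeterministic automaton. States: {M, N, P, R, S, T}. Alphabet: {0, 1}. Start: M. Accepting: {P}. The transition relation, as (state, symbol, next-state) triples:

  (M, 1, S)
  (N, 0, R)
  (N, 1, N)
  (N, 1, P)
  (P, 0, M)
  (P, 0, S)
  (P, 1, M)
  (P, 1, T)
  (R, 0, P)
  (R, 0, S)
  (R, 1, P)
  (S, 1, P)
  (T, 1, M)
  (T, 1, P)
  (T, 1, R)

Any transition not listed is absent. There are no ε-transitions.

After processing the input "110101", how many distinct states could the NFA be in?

2

Start in {M}.
Read '1': {M} → {S}.
Read '1': {S} → {P}.
Read '0': {P} → {M, S}.
Read '1': {M, S} → {P, S}.
Read '0': {P, S} → {M, S}.
Read '1': {M, S} → {P, S}.
That set has 2 states.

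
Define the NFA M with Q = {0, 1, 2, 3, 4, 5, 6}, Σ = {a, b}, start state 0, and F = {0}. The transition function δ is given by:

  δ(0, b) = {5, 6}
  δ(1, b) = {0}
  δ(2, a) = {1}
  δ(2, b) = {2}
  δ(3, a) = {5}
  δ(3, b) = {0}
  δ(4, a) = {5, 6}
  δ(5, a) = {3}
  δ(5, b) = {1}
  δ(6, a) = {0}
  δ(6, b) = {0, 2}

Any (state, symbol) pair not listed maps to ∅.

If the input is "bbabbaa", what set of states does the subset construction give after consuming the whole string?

{5}

Start in {0}.
Read 'b': {0} → {5, 6}.
Read 'b': {5, 6} → {0, 1, 2}.
Read 'a': {0, 1, 2} → {1}.
Read 'b': {1} → {0}.
Read 'b': {0} → {5, 6}.
Read 'a': {5, 6} → {0, 3}.
Read 'a': {0, 3} → {5}.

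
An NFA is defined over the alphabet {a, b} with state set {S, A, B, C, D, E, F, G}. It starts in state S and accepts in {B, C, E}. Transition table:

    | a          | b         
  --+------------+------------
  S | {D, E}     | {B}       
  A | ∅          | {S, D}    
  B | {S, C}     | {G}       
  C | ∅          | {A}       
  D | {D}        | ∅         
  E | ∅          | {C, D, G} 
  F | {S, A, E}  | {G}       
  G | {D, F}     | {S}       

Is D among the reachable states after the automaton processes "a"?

Start in {S}.
Read 'a': S→{D, E}; now {D, E}.
State D is in {D, E}.

Yes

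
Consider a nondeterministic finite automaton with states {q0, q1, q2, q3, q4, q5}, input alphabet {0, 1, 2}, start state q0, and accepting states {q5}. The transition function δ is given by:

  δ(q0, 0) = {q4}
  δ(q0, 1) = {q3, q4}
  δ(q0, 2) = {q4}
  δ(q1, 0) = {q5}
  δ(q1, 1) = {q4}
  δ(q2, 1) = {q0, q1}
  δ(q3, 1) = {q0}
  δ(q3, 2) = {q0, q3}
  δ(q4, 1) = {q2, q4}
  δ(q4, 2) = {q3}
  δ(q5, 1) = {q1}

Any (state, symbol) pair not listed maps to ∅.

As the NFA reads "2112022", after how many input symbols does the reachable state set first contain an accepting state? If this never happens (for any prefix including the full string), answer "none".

Start in {q0}.
Read '2': q0→{q4}; now {q4}.
Read '1': q4→{q2, q4}; now {q2, q4}.
Read '1': q2→{q0, q1}, q4→{q2, q4}; now {q0, q1, q2, q4}.
Read '2': q0→{q4}, q1→∅, q2→∅, q4→{q3}; now {q3, q4}.
Read '0': q3→∅, q4→∅; now ∅.
The set is empty and remains empty for the remaining 2 symbols.
No reachable set along the way intersects F.

none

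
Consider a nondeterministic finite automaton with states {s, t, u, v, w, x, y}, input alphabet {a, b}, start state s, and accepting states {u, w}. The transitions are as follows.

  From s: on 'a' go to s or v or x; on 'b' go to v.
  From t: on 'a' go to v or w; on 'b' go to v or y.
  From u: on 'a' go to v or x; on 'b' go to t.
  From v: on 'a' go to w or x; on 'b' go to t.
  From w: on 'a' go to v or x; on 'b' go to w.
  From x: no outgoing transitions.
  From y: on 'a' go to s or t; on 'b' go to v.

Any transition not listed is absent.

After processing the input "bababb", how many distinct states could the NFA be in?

Start in {s}.
Read 'b': s→{v}; now {v}.
Read 'a': v→{w, x}; now {w, x}.
Read 'b': w→{w}, x→∅; now {w}.
Read 'a': w→{v, x}; now {v, x}.
Read 'b': v→{t}, x→∅; now {t}.
Read 'b': t→{v, y}; now {v, y}.
That set has 2 states.

2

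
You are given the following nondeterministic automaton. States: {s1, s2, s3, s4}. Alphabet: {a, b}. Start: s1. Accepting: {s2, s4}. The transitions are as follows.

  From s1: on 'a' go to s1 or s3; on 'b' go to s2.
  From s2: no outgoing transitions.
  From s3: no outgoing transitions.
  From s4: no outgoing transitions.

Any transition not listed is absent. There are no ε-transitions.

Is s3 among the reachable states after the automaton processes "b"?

No

Start in {s1}.
Read 'b': {s1} → {s2}.
State s3 is not in {s2}.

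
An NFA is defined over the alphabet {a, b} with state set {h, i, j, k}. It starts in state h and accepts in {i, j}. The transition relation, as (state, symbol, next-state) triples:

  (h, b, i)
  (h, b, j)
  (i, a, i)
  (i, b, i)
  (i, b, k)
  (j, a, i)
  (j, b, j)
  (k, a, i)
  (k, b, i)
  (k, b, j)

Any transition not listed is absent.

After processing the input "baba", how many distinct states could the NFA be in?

Start in {h}.
Read 'b': h→{i, j}; now {i, j}.
Read 'a': i→{i}, j→{i}; now {i}.
Read 'b': i→{i, k}; now {i, k}.
Read 'a': i→{i}, k→{i}; now {i}.
That set has 1 state.

1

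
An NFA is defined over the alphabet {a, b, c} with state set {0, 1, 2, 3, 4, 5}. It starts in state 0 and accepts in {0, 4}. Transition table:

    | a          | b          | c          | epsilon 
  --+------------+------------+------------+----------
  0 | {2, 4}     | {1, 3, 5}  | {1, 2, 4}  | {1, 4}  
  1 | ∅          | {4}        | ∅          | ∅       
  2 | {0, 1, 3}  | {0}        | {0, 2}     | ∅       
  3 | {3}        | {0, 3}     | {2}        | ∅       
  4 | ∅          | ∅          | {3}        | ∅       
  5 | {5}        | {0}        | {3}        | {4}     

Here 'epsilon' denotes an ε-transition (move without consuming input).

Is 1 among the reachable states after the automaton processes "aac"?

Start: ε-closure({0}) = {0, 1, 4}.
Read 'a': 0→{2, 4}, 1→∅, 4→∅; now {2, 4}.
Read 'a': 2→{0, 1, 3}, 4→∅; union {0, 1, 3}; ε-closure = {0, 1, 3, 4}.
Read 'c': 0→{1, 2, 4}, 1→∅, 3→{2}, 4→{3}; now {1, 2, 3, 4}.
State 1 is in {1, 2, 3, 4}.

Yes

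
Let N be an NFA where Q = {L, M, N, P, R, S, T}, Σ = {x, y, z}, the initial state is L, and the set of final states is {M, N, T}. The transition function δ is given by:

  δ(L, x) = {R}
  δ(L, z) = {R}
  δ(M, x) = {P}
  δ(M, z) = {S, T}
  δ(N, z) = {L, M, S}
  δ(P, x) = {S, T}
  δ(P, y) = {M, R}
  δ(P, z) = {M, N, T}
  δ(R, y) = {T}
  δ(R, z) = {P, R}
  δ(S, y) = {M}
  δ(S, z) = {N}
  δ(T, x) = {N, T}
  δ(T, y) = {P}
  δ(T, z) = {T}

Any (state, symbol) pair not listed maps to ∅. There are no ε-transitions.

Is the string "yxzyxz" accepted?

No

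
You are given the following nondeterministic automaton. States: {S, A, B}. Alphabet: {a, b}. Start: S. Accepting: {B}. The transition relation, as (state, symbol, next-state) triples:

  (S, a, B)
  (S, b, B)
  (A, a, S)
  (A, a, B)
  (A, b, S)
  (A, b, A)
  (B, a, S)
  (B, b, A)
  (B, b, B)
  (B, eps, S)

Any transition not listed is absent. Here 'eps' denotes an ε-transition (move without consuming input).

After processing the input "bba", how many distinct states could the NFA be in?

Start in {S}.
Read 'b': {S} → {S, B}.
Read 'b': {S, B} → {S, A, B}.
Read 'a': {S, A, B} → {S, B}.
That set has 2 states.

2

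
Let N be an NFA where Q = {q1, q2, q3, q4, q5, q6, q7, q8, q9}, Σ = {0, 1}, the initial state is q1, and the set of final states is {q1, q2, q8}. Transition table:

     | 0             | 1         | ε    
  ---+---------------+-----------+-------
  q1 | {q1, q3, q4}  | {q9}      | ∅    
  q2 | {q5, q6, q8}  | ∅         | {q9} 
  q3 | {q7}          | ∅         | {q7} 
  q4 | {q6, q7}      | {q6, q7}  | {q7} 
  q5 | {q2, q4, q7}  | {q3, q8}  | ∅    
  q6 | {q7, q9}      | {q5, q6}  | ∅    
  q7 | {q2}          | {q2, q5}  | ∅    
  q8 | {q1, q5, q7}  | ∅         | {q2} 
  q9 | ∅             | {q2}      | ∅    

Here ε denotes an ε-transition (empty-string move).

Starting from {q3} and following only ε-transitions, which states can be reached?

{q3, q7}

Begin with {q3}.
ε-move q3 → q7; add q7.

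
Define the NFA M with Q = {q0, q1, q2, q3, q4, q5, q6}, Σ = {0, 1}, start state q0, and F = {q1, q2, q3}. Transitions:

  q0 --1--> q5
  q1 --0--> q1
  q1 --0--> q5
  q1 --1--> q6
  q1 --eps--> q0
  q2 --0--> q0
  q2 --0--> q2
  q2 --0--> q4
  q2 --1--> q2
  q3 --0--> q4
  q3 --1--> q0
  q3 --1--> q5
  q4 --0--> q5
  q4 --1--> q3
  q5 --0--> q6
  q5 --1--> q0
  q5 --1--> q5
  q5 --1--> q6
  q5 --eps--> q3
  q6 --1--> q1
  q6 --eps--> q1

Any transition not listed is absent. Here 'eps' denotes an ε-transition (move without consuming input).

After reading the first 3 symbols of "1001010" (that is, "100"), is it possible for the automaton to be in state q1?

Start in {q0}.
Read '1': {q0} → {q3, q5}.
Read '0': {q3, q5} → {q0, q1, q4, q6}.
Read '0': {q0, q1, q4, q6} → {q0, q1, q3, q5}.
State q1 is in {q0, q1, q3, q5}.

Yes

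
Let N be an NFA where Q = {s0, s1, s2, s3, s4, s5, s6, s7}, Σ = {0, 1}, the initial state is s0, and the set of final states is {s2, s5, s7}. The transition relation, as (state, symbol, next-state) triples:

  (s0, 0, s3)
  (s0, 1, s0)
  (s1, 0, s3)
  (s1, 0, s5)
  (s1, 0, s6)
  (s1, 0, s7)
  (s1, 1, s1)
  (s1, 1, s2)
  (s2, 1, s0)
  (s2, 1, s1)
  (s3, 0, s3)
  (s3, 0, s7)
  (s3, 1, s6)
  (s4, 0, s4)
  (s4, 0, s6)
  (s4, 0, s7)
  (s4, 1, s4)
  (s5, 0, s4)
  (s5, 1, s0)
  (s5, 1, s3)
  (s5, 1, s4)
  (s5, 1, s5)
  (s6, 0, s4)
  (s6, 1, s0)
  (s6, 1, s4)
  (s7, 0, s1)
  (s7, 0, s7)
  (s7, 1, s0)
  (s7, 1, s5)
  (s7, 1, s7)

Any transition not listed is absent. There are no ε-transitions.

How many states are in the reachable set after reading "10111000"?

6

Start in {s0}.
Read '1': s0→{s0}; now {s0}.
Read '0': s0→{s3}; now {s3}.
Read '1': s3→{s6}; now {s6}.
Read '1': s6→{s0, s4}; now {s0, s4}.
Read '1': s0→{s0}, s4→{s4}; now {s0, s4}.
Read '0': s0→{s3}, s4→{s4, s6, s7}; now {s3, s4, s6, s7}.
Read '0': s3→{s3, s7}, s4→{s4, s6, s7}, s6→{s4}, s7→{s1, s7}; now {s1, s3, s4, s6, s7}.
Read '0': s1→{s3, s5, s6, s7}, s3→{s3, s7}, s4→{s4, s6, s7}, s6→{s4}, s7→{s1, s7}; now {s1, s3, s4, s5, s6, s7}.
That set has 6 states.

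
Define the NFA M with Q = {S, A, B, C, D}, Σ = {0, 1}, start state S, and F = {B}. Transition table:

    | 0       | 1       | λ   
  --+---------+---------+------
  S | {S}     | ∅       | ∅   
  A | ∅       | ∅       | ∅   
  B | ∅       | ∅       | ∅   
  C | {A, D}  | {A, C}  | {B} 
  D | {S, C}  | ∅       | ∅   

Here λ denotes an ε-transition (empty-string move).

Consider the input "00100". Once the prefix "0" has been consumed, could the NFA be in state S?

Start in {S}.
Read '0': S→{S}; now {S}.
State S is in {S}.

Yes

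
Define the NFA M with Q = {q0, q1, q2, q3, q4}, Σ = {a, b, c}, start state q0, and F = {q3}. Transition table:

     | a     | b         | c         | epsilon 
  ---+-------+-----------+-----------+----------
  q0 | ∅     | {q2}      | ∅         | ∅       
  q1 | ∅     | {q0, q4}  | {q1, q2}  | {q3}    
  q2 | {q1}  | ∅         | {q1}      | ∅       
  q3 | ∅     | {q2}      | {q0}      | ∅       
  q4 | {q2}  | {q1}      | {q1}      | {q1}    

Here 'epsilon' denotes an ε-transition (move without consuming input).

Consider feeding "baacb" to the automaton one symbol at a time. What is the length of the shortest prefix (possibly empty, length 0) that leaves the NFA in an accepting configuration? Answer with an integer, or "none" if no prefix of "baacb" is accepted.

2

Start in {q0}.
Read 'b': {q0} → {q2}.
Read 'a': {q2} → {q1, q3}.
None of the earlier sets intersect F, but {q1, q3} does.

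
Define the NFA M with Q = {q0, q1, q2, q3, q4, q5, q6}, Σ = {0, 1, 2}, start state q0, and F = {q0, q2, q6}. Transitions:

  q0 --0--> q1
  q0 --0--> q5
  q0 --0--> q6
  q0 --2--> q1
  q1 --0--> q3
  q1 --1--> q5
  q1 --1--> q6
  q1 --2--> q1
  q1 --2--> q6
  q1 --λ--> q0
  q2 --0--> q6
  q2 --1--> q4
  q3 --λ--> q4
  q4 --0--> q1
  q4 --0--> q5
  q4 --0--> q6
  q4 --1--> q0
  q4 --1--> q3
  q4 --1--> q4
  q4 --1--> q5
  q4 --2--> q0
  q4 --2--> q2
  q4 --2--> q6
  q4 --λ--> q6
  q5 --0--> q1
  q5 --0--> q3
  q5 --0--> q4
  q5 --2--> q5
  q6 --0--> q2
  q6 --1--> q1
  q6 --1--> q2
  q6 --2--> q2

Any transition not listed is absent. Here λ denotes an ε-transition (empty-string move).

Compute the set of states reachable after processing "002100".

{q0, q1, q2, q3, q4, q5, q6}

Start in {q0}.
Read '0': q0→{q1, q5, q6}; union {q1, q5, q6}; ε-closure = {q0, q1, q5, q6}.
Read '0': q0→{q1, q5, q6}, q1→{q3}, q5→{q1, q3, q4}, q6→{q2}; union {q1, q2, q3, q4, q5, q6}; ε-closure = {q0, q1, q2, q3, q4, q5, q6}.
Read '2': q0→{q1}, q1→{q1, q6}, q2→∅, q3→∅, q4→{q0, q2, q6}, q5→{q5}, q6→{q2}; now {q0, q1, q2, q5, q6}.
Read '1': q0→∅, q1→{q5, q6}, q2→{q4}, q5→∅, q6→{q1, q2}; union {q1, q2, q4, q5, q6}; ε-closure = {q0, q1, q2, q4, q5, q6}.
Read '0': q0→{q1, q5, q6}, q1→{q3}, q2→{q6}, q4→{q1, q5, q6}, q5→{q1, q3, q4}, q6→{q2}; union {q1, q2, q3, q4, q5, q6}; ε-closure = {q0, q1, q2, q3, q4, q5, q6}.
Read '0': q0→{q1, q5, q6}, q1→{q3}, q2→{q6}, q3→∅, q4→{q1, q5, q6}, q5→{q1, q3, q4}, q6→{q2}; union {q1, q2, q3, q4, q5, q6}; ε-closure = {q0, q1, q2, q3, q4, q5, q6}.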